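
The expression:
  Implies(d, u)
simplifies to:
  u | ~d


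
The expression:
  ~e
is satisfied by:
  {e: False}


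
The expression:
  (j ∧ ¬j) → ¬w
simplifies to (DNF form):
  True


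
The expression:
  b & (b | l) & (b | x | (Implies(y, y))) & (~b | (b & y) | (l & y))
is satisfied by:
  {b: True, y: True}


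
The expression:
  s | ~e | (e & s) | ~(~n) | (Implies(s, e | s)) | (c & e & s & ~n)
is always true.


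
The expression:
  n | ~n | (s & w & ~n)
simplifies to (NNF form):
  True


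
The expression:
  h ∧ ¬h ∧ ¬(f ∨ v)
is never true.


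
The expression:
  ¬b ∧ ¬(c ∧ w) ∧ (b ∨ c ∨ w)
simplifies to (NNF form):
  ¬b ∧ (c ∨ w) ∧ (¬c ∨ ¬w)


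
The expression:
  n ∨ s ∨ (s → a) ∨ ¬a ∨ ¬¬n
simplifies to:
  True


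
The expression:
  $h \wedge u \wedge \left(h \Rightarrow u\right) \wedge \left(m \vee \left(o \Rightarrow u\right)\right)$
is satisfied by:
  {h: True, u: True}


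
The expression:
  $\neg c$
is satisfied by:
  {c: False}


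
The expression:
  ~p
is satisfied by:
  {p: False}


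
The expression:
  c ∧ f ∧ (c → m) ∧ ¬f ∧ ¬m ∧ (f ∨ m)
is never true.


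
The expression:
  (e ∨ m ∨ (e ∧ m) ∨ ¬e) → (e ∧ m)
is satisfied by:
  {m: True, e: True}


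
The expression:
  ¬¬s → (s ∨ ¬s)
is always true.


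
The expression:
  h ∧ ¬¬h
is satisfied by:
  {h: True}


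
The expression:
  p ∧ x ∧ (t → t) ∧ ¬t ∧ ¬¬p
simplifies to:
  p ∧ x ∧ ¬t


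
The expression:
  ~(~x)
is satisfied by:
  {x: True}


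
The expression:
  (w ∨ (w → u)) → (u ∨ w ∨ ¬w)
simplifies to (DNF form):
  True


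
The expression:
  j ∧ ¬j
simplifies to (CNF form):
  False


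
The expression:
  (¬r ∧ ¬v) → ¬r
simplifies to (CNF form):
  True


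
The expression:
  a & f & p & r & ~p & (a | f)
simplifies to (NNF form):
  False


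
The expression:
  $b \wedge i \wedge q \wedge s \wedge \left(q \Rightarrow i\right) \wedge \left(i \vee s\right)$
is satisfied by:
  {i: True, b: True, q: True, s: True}


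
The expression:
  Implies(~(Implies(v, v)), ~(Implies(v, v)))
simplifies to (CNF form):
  True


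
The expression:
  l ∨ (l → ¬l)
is always true.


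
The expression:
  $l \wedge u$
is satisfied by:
  {u: True, l: True}


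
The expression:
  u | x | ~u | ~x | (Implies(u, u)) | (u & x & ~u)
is always true.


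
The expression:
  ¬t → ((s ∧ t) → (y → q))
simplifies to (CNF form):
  True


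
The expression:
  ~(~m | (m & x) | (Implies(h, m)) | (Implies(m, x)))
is never true.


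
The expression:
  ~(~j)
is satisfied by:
  {j: True}


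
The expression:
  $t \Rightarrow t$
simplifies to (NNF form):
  $\text{True}$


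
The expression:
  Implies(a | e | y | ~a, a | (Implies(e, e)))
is always true.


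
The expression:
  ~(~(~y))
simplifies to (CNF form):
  ~y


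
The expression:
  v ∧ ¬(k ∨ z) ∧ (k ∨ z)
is never true.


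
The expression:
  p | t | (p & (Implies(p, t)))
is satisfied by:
  {t: True, p: True}
  {t: True, p: False}
  {p: True, t: False}


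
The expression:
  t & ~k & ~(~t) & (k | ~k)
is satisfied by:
  {t: True, k: False}


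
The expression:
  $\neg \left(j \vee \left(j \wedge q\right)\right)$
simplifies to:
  $\neg j$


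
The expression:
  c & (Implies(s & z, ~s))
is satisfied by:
  {c: True, s: False, z: False}
  {c: True, z: True, s: False}
  {c: True, s: True, z: False}


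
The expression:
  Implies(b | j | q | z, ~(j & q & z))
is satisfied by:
  {q: False, z: False, j: False}
  {j: True, q: False, z: False}
  {z: True, q: False, j: False}
  {j: True, z: True, q: False}
  {q: True, j: False, z: False}
  {j: True, q: True, z: False}
  {z: True, q: True, j: False}


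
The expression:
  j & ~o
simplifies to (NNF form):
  j & ~o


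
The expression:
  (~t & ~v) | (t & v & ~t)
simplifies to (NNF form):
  ~t & ~v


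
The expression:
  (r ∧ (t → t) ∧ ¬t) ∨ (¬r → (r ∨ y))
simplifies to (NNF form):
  r ∨ y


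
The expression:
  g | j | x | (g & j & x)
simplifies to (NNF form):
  g | j | x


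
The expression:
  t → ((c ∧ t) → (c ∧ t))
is always true.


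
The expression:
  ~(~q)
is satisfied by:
  {q: True}


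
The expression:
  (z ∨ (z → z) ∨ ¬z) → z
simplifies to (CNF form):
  z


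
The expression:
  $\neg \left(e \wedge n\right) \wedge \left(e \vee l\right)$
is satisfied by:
  {l: True, n: False, e: False}
  {e: True, n: False, l: True}
  {e: True, n: False, l: False}
  {l: True, n: True, e: False}


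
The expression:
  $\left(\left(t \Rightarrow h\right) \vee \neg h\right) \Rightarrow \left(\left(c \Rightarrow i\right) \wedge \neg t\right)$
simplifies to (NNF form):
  $\neg t \wedge \left(i \vee \neg c\right)$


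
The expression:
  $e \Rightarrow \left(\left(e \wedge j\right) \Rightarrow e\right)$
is always true.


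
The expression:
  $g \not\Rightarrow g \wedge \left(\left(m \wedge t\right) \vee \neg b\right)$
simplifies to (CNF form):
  $\text{False}$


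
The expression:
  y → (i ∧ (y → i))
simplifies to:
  i ∨ ¬y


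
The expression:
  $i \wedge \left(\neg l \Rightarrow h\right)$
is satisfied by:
  {i: True, l: True, h: True}
  {i: True, l: True, h: False}
  {i: True, h: True, l: False}


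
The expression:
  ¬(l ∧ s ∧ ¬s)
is always true.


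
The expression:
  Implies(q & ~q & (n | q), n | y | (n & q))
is always true.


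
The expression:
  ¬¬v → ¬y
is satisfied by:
  {v: False, y: False}
  {y: True, v: False}
  {v: True, y: False}


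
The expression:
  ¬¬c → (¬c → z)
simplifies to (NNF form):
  True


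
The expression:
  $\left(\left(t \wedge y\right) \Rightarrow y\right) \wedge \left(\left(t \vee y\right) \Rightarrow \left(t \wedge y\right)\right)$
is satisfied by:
  {t: False, y: False}
  {y: True, t: True}


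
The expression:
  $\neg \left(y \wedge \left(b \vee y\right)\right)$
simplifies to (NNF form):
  $\neg y$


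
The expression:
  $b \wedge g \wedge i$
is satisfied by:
  {i: True, b: True, g: True}


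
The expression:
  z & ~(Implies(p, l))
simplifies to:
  p & z & ~l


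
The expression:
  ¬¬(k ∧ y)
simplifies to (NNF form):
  k ∧ y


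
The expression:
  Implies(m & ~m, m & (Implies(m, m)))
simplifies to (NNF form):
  True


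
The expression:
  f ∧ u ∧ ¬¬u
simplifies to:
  f ∧ u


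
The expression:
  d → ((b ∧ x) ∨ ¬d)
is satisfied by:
  {b: True, x: True, d: False}
  {b: True, x: False, d: False}
  {x: True, b: False, d: False}
  {b: False, x: False, d: False}
  {b: True, d: True, x: True}


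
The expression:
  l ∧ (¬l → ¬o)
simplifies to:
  l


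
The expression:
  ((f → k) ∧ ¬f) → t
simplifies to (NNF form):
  f ∨ t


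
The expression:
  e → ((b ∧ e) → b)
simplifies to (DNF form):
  True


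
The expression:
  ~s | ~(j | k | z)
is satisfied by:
  {j: False, k: False, s: False, z: False}
  {z: True, j: False, k: False, s: False}
  {k: True, z: False, j: False, s: False}
  {z: True, k: True, j: False, s: False}
  {j: True, z: False, k: False, s: False}
  {z: True, j: True, k: False, s: False}
  {k: True, j: True, z: False, s: False}
  {z: True, k: True, j: True, s: False}
  {s: True, z: False, j: False, k: False}


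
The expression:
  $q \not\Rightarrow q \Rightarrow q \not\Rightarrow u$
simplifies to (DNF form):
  $\text{True}$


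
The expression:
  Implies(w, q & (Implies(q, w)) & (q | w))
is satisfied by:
  {q: True, w: False}
  {w: False, q: False}
  {w: True, q: True}


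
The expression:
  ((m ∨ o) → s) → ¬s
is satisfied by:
  {s: False}


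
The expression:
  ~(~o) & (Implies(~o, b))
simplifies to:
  o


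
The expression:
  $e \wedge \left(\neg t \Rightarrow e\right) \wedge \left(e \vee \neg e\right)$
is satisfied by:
  {e: True}


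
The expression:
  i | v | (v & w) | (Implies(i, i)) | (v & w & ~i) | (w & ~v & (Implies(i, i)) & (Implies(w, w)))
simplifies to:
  True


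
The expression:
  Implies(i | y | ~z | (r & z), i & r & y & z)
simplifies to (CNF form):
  z & (i | ~y) & (r | ~i) & (y | ~r)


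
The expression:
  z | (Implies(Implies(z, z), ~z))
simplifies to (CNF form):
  True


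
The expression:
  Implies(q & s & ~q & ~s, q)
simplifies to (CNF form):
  True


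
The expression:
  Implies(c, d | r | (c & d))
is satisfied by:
  {r: True, d: True, c: False}
  {r: True, c: False, d: False}
  {d: True, c: False, r: False}
  {d: False, c: False, r: False}
  {r: True, d: True, c: True}
  {r: True, c: True, d: False}
  {d: True, c: True, r: False}


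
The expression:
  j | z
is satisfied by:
  {z: True, j: True}
  {z: True, j: False}
  {j: True, z: False}


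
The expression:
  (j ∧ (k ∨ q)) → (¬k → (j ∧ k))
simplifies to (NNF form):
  k ∨ ¬j ∨ ¬q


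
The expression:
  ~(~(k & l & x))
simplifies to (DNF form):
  k & l & x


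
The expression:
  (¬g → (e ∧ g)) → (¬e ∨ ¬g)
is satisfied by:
  {g: False, e: False}
  {e: True, g: False}
  {g: True, e: False}


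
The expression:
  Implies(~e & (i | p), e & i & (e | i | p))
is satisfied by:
  {e: True, p: False, i: False}
  {i: True, e: True, p: False}
  {e: True, p: True, i: False}
  {i: True, e: True, p: True}
  {i: False, p: False, e: False}


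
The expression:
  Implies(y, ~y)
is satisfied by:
  {y: False}


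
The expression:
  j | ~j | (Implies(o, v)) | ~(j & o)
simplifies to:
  True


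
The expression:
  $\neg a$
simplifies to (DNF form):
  $\neg a$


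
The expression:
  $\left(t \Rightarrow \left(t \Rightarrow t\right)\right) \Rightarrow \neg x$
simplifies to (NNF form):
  $\neg x$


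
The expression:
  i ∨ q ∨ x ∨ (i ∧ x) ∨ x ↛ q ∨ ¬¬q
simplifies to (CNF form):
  i ∨ q ∨ x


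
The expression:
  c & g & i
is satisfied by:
  {c: True, i: True, g: True}


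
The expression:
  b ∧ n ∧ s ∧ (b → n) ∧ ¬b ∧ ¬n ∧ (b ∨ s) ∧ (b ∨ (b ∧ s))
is never true.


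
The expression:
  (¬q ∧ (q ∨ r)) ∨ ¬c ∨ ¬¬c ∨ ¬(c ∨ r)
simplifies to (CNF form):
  True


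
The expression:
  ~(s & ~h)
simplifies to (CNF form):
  h | ~s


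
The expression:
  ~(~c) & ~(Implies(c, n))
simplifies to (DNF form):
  c & ~n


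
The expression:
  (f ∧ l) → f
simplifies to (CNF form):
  True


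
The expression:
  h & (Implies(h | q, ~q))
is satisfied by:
  {h: True, q: False}


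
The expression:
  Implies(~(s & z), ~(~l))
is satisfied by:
  {l: True, s: True, z: True}
  {l: True, s: True, z: False}
  {l: True, z: True, s: False}
  {l: True, z: False, s: False}
  {s: True, z: True, l: False}


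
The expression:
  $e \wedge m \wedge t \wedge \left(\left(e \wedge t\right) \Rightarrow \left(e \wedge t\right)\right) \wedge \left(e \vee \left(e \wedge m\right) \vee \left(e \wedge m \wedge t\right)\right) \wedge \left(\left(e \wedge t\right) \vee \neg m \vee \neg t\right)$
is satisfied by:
  {t: True, m: True, e: True}


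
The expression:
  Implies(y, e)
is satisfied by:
  {e: True, y: False}
  {y: False, e: False}
  {y: True, e: True}


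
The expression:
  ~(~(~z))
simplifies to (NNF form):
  ~z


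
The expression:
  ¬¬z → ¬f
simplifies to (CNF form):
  ¬f ∨ ¬z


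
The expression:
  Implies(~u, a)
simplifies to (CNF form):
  a | u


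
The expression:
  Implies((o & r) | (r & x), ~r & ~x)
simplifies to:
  ~r | (~o & ~x)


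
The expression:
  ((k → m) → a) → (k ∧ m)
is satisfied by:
  {m: True, a: False, k: False}
  {m: False, a: False, k: False}
  {k: True, m: True, a: False}
  {a: True, k: True, m: True}


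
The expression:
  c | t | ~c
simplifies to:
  True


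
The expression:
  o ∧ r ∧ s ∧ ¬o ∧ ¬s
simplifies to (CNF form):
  False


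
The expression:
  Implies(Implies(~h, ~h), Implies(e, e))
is always true.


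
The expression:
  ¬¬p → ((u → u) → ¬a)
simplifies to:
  ¬a ∨ ¬p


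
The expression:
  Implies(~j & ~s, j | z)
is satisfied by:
  {z: True, s: True, j: True}
  {z: True, s: True, j: False}
  {z: True, j: True, s: False}
  {z: True, j: False, s: False}
  {s: True, j: True, z: False}
  {s: True, j: False, z: False}
  {j: True, s: False, z: False}


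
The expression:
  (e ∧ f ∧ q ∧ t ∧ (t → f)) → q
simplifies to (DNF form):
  True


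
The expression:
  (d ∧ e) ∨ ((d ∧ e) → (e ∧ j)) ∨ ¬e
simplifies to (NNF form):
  True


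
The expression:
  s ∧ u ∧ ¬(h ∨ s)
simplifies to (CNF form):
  False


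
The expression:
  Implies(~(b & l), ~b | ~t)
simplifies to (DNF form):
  l | ~b | ~t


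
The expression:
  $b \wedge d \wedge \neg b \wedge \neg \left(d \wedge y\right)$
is never true.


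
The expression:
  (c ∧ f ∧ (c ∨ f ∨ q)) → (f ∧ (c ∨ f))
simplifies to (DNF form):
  True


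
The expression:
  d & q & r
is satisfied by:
  {r: True, d: True, q: True}


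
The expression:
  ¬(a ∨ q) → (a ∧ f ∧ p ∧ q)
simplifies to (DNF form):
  a ∨ q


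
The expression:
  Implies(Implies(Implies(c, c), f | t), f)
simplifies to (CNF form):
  f | ~t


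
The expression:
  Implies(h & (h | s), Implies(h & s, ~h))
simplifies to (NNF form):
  ~h | ~s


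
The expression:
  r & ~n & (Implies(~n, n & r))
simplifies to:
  False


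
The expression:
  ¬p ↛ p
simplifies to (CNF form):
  True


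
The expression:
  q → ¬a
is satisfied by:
  {q: False, a: False}
  {a: True, q: False}
  {q: True, a: False}


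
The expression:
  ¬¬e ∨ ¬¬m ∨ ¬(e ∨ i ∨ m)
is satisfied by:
  {m: True, e: True, i: False}
  {m: True, e: False, i: False}
  {e: True, m: False, i: False}
  {m: False, e: False, i: False}
  {i: True, m: True, e: True}
  {i: True, m: True, e: False}
  {i: True, e: True, m: False}


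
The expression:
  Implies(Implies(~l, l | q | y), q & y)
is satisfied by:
  {y: True, q: True, l: False}
  {y: True, q: True, l: True}
  {l: False, q: False, y: False}


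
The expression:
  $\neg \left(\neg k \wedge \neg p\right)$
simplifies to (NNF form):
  $k \vee p$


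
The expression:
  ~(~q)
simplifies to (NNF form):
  q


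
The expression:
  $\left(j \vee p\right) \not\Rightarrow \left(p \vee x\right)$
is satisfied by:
  {j: True, x: False, p: False}


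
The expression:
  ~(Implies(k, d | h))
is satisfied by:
  {k: True, d: False, h: False}


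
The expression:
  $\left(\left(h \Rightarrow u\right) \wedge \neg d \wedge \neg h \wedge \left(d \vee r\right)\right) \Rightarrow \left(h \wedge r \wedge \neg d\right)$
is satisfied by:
  {d: True, h: True, r: False}
  {d: True, h: False, r: False}
  {h: True, d: False, r: False}
  {d: False, h: False, r: False}
  {r: True, d: True, h: True}
  {r: True, d: True, h: False}
  {r: True, h: True, d: False}


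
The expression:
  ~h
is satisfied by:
  {h: False}


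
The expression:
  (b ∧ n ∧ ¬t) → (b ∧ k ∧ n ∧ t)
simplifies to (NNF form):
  t ∨ ¬b ∨ ¬n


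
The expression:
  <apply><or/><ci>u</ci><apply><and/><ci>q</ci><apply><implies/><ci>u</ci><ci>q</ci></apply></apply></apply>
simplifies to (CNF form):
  <apply><or/><ci>q</ci><ci>u</ci></apply>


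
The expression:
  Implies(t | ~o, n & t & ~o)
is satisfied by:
  {o: True, n: True, t: False}
  {o: True, n: False, t: False}
  {t: True, n: True, o: False}


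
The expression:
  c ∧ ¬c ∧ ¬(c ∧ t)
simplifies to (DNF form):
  False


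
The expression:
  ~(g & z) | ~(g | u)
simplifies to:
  ~g | ~z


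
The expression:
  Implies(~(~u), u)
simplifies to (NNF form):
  True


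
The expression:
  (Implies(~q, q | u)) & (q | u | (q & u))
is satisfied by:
  {q: True, u: True}
  {q: True, u: False}
  {u: True, q: False}


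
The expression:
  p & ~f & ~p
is never true.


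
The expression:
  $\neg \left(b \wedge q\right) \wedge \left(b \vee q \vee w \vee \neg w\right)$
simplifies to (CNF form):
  $\neg b \vee \neg q$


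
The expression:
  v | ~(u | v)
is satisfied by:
  {v: True, u: False}
  {u: False, v: False}
  {u: True, v: True}


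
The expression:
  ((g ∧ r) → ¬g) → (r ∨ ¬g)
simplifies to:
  r ∨ ¬g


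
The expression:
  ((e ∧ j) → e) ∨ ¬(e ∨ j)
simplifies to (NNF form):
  True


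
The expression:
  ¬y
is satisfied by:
  {y: False}


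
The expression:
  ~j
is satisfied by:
  {j: False}


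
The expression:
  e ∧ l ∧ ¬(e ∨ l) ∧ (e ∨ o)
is never true.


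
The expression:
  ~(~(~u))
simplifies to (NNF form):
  ~u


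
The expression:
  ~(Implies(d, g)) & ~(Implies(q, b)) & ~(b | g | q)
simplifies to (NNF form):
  False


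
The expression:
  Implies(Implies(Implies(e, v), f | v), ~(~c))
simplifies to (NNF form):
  c | (~e & ~f & ~v)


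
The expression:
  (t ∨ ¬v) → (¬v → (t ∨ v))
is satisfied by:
  {t: True, v: True}
  {t: True, v: False}
  {v: True, t: False}


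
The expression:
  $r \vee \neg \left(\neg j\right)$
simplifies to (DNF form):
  $j \vee r$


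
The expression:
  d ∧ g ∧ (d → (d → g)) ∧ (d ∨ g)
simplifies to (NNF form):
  d ∧ g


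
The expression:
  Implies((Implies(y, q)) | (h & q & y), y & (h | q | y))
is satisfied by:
  {y: True}


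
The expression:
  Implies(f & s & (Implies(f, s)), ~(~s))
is always true.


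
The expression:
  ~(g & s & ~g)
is always true.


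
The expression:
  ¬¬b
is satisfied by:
  {b: True}


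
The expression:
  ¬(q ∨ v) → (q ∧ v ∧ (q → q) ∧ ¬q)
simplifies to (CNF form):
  q ∨ v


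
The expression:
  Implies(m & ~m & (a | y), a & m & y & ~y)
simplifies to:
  True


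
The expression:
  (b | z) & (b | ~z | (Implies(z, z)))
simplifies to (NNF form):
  b | z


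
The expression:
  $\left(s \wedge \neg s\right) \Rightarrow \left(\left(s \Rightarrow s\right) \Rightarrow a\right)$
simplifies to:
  $\text{True}$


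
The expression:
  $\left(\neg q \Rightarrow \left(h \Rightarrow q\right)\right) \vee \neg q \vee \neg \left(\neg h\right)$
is always true.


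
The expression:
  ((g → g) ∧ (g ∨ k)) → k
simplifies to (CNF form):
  k ∨ ¬g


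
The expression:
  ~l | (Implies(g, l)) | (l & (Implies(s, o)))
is always true.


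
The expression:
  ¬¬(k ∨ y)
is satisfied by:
  {y: True, k: True}
  {y: True, k: False}
  {k: True, y: False}


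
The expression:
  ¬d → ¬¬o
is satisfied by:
  {d: True, o: True}
  {d: True, o: False}
  {o: True, d: False}


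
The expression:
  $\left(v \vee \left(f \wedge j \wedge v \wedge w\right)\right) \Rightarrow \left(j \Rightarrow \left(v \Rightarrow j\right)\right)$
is always true.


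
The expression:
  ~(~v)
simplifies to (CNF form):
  v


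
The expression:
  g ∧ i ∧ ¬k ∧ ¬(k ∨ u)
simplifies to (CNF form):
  g ∧ i ∧ ¬k ∧ ¬u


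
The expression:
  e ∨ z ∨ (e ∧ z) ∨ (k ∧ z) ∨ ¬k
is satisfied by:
  {z: True, e: True, k: False}
  {z: True, k: False, e: False}
  {e: True, k: False, z: False}
  {e: False, k: False, z: False}
  {z: True, e: True, k: True}
  {z: True, k: True, e: False}
  {e: True, k: True, z: False}


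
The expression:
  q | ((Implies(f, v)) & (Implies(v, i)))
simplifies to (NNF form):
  q | (i & v) | (~f & ~v)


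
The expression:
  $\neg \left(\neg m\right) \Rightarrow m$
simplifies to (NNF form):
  $\text{True}$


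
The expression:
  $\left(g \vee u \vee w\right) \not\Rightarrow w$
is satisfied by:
  {u: True, g: True, w: False}
  {u: True, g: False, w: False}
  {g: True, u: False, w: False}


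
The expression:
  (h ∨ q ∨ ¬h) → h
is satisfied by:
  {h: True}


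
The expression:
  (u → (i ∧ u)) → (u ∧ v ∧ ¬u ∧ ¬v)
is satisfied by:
  {u: True, i: False}


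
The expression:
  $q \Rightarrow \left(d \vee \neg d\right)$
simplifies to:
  $\text{True}$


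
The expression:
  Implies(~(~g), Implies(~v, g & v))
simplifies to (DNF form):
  v | ~g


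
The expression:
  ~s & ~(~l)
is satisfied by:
  {l: True, s: False}


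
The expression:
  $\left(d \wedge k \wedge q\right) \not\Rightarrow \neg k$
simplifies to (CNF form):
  $d \wedge k \wedge q$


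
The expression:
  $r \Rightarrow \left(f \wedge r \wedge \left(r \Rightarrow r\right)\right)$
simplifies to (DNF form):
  $f \vee \neg r$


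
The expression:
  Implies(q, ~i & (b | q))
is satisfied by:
  {q: False, i: False}
  {i: True, q: False}
  {q: True, i: False}


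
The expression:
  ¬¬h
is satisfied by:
  {h: True}


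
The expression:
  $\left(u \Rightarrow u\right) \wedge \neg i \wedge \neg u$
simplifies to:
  $\neg i \wedge \neg u$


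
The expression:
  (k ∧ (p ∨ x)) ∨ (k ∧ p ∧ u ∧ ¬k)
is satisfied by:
  {x: True, p: True, k: True}
  {x: True, k: True, p: False}
  {p: True, k: True, x: False}


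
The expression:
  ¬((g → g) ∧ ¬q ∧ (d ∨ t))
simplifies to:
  q ∨ (¬d ∧ ¬t)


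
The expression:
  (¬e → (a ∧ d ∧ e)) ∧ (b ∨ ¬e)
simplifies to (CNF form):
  b ∧ e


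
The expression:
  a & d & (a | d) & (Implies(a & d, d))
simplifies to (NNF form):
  a & d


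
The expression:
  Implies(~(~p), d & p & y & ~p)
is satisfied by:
  {p: False}


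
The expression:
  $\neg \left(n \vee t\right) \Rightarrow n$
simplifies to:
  $n \vee t$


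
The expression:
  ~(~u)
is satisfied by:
  {u: True}


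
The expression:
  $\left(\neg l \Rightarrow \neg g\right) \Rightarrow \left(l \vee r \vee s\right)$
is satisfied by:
  {r: True, l: True, s: True, g: True}
  {r: True, l: True, s: True, g: False}
  {r: True, l: True, g: True, s: False}
  {r: True, l: True, g: False, s: False}
  {r: True, s: True, g: True, l: False}
  {r: True, s: True, g: False, l: False}
  {r: True, s: False, g: True, l: False}
  {r: True, s: False, g: False, l: False}
  {l: True, s: True, g: True, r: False}
  {l: True, s: True, g: False, r: False}
  {l: True, g: True, s: False, r: False}
  {l: True, g: False, s: False, r: False}
  {s: True, g: True, l: False, r: False}
  {s: True, l: False, g: False, r: False}
  {g: True, l: False, s: False, r: False}


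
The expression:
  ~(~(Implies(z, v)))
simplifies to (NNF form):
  v | ~z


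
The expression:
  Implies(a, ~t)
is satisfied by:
  {t: False, a: False}
  {a: True, t: False}
  {t: True, a: False}


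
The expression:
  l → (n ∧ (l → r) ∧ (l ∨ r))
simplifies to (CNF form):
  (n ∨ ¬l) ∧ (r ∨ ¬l)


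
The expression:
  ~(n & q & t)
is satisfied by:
  {t: False, n: False, q: False}
  {q: True, t: False, n: False}
  {n: True, t: False, q: False}
  {q: True, n: True, t: False}
  {t: True, q: False, n: False}
  {q: True, t: True, n: False}
  {n: True, t: True, q: False}


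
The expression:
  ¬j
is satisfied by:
  {j: False}


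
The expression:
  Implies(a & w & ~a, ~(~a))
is always true.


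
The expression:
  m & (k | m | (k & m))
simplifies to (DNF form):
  m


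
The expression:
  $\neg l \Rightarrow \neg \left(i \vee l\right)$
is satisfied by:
  {l: True, i: False}
  {i: False, l: False}
  {i: True, l: True}


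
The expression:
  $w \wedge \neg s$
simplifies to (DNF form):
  $w \wedge \neg s$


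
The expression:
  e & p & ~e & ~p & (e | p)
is never true.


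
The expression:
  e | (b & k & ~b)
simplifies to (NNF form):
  e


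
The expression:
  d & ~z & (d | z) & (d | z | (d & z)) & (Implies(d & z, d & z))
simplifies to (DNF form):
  d & ~z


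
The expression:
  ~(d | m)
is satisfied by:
  {d: False, m: False}


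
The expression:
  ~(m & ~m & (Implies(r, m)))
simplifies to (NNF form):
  True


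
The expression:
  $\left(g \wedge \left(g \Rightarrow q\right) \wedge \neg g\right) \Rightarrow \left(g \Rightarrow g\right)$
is always true.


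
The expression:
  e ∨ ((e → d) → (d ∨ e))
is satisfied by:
  {d: True, e: True}
  {d: True, e: False}
  {e: True, d: False}


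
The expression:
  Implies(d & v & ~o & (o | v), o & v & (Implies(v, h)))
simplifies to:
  o | ~d | ~v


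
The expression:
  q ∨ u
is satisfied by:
  {q: True, u: True}
  {q: True, u: False}
  {u: True, q: False}


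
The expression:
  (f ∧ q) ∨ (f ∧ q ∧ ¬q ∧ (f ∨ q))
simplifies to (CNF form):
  f ∧ q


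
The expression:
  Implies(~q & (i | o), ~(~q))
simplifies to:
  q | (~i & ~o)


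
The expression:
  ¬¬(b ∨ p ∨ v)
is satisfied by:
  {b: True, v: True, p: True}
  {b: True, v: True, p: False}
  {b: True, p: True, v: False}
  {b: True, p: False, v: False}
  {v: True, p: True, b: False}
  {v: True, p: False, b: False}
  {p: True, v: False, b: False}


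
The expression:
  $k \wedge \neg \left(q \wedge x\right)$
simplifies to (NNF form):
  $k \wedge \left(\neg q \vee \neg x\right)$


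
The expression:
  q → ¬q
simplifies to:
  ¬q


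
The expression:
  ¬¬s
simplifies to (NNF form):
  s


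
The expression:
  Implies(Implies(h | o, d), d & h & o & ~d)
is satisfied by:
  {o: True, h: True, d: False}
  {o: True, h: False, d: False}
  {h: True, o: False, d: False}


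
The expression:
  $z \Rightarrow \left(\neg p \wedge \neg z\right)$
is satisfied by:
  {z: False}


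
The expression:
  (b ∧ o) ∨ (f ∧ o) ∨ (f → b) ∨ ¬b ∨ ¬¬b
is always true.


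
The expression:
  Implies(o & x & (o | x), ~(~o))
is always true.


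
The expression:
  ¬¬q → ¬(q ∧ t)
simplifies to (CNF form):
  ¬q ∨ ¬t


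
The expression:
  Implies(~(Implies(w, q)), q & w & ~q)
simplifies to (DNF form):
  q | ~w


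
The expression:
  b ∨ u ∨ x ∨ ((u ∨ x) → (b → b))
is always true.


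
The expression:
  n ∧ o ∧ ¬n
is never true.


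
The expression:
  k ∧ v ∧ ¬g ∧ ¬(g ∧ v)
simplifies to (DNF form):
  k ∧ v ∧ ¬g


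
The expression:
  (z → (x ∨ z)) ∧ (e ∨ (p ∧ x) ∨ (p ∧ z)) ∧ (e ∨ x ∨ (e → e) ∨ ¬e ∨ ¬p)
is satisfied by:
  {x: True, z: True, e: True, p: True}
  {x: True, e: True, p: True, z: False}
  {z: True, e: True, p: True, x: False}
  {e: True, p: True, z: False, x: False}
  {z: True, e: True, x: True, p: False}
  {e: True, x: True, z: False, p: False}
  {e: True, z: True, x: False, p: False}
  {e: True, x: False, p: False, z: False}
  {z: True, x: True, p: True, e: False}
  {x: True, p: True, z: False, e: False}
  {z: True, p: True, x: False, e: False}


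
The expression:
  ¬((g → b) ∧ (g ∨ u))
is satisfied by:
  {b: False, u: False, g: False}
  {g: True, b: False, u: False}
  {g: True, u: True, b: False}
  {b: True, g: False, u: False}


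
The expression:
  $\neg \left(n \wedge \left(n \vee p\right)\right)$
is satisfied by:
  {n: False}


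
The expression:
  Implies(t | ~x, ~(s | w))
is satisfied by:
  {x: True, w: False, t: False, s: False}
  {x: False, w: False, t: False, s: False}
  {x: True, s: True, w: False, t: False}
  {x: True, t: True, s: False, w: False}
  {t: True, s: False, w: False, x: False}
  {x: True, w: True, s: False, t: False}
  {s: True, x: True, w: True, t: False}


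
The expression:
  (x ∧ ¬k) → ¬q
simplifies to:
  k ∨ ¬q ∨ ¬x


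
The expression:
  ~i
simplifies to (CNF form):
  ~i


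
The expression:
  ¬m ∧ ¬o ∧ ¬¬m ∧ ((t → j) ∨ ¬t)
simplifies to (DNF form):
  False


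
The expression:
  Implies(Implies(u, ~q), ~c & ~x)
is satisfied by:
  {q: True, u: True, c: False, x: False}
  {q: True, c: False, u: False, x: False}
  {u: True, q: False, c: False, x: False}
  {q: False, c: False, u: False, x: False}
  {x: True, q: True, u: True, c: False}
  {q: True, c: True, u: True, x: False}
  {x: True, q: True, c: True, u: True}


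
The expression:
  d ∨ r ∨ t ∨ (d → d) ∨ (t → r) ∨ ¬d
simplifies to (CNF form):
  True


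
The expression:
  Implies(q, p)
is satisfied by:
  {p: True, q: False}
  {q: False, p: False}
  {q: True, p: True}


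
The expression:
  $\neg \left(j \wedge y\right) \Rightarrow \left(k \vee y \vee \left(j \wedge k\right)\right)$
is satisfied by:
  {y: True, k: True}
  {y: True, k: False}
  {k: True, y: False}


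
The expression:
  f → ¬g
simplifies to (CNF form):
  ¬f ∨ ¬g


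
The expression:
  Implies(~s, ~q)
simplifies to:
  s | ~q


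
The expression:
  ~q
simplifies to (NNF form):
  ~q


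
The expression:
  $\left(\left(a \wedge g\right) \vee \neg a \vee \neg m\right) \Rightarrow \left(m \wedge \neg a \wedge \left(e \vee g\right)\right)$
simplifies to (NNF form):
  $m \wedge \left(\neg a \vee \neg g\right) \wedge \left(a \vee e \vee g\right)$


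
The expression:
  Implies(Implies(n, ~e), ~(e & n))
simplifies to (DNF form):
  True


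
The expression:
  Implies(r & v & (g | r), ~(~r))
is always true.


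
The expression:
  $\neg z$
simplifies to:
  $\neg z$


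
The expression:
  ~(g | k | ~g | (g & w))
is never true.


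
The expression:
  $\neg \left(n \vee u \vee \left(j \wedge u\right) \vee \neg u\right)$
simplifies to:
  $\text{False}$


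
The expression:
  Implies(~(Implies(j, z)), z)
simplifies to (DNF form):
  z | ~j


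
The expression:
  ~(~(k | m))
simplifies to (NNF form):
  k | m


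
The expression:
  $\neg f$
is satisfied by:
  {f: False}


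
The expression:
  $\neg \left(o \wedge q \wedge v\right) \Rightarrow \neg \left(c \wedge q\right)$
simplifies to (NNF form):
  $\left(o \wedge v\right) \vee \neg c \vee \neg q$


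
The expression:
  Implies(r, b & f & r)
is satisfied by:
  {f: True, b: True, r: False}
  {f: True, b: False, r: False}
  {b: True, f: False, r: False}
  {f: False, b: False, r: False}
  {r: True, f: True, b: True}


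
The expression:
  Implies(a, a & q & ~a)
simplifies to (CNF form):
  ~a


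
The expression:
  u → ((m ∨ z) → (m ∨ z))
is always true.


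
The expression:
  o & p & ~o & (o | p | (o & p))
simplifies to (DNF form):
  False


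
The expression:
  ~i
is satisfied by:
  {i: False}


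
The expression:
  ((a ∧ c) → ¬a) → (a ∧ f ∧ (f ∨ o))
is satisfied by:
  {a: True, c: True, f: True}
  {a: True, c: True, f: False}
  {a: True, f: True, c: False}


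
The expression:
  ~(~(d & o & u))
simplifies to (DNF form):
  d & o & u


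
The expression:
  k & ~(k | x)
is never true.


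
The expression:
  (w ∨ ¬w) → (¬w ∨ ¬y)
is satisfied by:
  {w: False, y: False}
  {y: True, w: False}
  {w: True, y: False}


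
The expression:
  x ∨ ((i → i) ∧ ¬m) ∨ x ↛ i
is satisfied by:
  {x: True, m: False}
  {m: False, x: False}
  {m: True, x: True}


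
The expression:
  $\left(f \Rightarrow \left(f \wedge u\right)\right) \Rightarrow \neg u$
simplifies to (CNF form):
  $\neg u$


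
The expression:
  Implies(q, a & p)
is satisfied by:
  {p: True, a: True, q: False}
  {p: True, a: False, q: False}
  {a: True, p: False, q: False}
  {p: False, a: False, q: False}
  {q: True, p: True, a: True}


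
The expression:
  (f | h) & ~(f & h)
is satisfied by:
  {h: True, f: False}
  {f: True, h: False}


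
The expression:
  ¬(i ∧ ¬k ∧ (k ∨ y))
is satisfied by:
  {k: True, y: False, i: False}
  {k: False, y: False, i: False}
  {i: True, k: True, y: False}
  {i: True, k: False, y: False}
  {y: True, k: True, i: False}
  {y: True, k: False, i: False}
  {y: True, i: True, k: True}


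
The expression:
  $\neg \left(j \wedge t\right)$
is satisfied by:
  {t: False, j: False}
  {j: True, t: False}
  {t: True, j: False}


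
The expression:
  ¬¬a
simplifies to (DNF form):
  a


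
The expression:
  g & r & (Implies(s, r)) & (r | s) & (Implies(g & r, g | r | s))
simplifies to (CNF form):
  g & r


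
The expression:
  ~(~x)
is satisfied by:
  {x: True}


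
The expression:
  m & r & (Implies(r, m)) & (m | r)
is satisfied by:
  {r: True, m: True}


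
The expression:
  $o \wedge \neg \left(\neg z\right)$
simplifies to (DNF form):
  $o \wedge z$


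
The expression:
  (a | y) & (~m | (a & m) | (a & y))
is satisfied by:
  {a: True, y: True, m: False}
  {a: True, y: False, m: False}
  {a: True, m: True, y: True}
  {a: True, m: True, y: False}
  {y: True, m: False, a: False}


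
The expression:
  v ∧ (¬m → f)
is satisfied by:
  {m: True, f: True, v: True}
  {m: True, v: True, f: False}
  {f: True, v: True, m: False}


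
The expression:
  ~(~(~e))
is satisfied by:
  {e: False}


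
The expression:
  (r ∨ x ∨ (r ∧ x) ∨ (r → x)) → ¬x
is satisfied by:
  {x: False}


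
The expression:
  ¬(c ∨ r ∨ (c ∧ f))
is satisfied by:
  {r: False, c: False}


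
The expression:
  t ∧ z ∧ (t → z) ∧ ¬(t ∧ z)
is never true.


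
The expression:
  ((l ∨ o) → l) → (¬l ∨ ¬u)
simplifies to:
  ¬l ∨ ¬u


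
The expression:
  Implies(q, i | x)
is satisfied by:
  {i: True, x: True, q: False}
  {i: True, q: False, x: False}
  {x: True, q: False, i: False}
  {x: False, q: False, i: False}
  {i: True, x: True, q: True}
  {i: True, q: True, x: False}
  {x: True, q: True, i: False}


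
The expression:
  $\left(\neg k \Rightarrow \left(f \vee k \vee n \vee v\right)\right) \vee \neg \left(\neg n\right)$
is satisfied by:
  {n: True, k: True, v: True, f: True}
  {n: True, k: True, v: True, f: False}
  {n: True, k: True, f: True, v: False}
  {n: True, k: True, f: False, v: False}
  {n: True, v: True, f: True, k: False}
  {n: True, v: True, f: False, k: False}
  {n: True, v: False, f: True, k: False}
  {n: True, v: False, f: False, k: False}
  {k: True, v: True, f: True, n: False}
  {k: True, v: True, f: False, n: False}
  {k: True, f: True, v: False, n: False}
  {k: True, f: False, v: False, n: False}
  {v: True, f: True, k: False, n: False}
  {v: True, k: False, f: False, n: False}
  {f: True, k: False, v: False, n: False}


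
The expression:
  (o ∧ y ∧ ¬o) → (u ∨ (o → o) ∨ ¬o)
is always true.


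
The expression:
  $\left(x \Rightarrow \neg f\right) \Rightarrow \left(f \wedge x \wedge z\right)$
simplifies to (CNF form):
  $f \wedge x$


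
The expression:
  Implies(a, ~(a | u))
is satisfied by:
  {a: False}


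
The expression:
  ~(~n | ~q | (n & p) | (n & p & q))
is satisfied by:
  {q: True, n: True, p: False}


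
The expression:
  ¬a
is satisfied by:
  {a: False}


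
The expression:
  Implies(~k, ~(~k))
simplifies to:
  k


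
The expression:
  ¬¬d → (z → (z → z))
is always true.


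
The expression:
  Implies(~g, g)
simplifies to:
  g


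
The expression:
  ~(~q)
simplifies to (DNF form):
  q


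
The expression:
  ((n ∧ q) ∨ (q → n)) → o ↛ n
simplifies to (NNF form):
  ¬n ∧ (o ∨ q)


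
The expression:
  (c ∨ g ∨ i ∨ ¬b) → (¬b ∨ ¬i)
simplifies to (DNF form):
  ¬b ∨ ¬i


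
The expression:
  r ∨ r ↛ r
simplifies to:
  r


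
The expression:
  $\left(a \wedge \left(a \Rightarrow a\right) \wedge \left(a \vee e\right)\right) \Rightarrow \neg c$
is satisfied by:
  {c: False, a: False}
  {a: True, c: False}
  {c: True, a: False}


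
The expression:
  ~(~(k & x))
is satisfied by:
  {x: True, k: True}


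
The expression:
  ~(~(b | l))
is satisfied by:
  {b: True, l: True}
  {b: True, l: False}
  {l: True, b: False}


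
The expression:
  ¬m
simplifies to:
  ¬m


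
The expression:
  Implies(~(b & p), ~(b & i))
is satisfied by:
  {p: True, b: False, i: False}
  {p: False, b: False, i: False}
  {i: True, p: True, b: False}
  {i: True, p: False, b: False}
  {b: True, p: True, i: False}
  {b: True, p: False, i: False}
  {b: True, i: True, p: True}


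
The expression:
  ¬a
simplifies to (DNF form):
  ¬a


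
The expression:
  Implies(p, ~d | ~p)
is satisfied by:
  {p: False, d: False}
  {d: True, p: False}
  {p: True, d: False}


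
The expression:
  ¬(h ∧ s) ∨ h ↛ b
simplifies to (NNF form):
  ¬b ∨ ¬h ∨ ¬s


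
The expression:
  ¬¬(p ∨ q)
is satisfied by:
  {q: True, p: True}
  {q: True, p: False}
  {p: True, q: False}


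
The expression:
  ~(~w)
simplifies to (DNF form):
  w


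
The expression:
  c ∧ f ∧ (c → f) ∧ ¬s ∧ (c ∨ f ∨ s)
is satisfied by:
  {c: True, f: True, s: False}


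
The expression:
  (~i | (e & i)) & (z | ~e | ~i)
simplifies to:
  ~i | (e & z)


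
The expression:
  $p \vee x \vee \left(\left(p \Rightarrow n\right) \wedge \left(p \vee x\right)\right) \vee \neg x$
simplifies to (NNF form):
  $\text{True}$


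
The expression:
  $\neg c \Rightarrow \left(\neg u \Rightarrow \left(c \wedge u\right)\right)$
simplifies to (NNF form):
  $c \vee u$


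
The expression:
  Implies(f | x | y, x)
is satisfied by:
  {x: True, y: False, f: False}
  {f: True, x: True, y: False}
  {x: True, y: True, f: False}
  {f: True, x: True, y: True}
  {f: False, y: False, x: False}


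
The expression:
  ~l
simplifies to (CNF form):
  ~l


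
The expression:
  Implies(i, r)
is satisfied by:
  {r: True, i: False}
  {i: False, r: False}
  {i: True, r: True}


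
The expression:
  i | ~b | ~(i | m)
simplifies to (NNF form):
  i | ~b | ~m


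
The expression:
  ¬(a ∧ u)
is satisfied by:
  {u: False, a: False}
  {a: True, u: False}
  {u: True, a: False}


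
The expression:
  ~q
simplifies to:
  ~q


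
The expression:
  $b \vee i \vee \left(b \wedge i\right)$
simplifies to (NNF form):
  $b \vee i$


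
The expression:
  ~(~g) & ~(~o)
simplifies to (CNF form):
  g & o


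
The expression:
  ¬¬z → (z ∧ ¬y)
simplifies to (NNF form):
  ¬y ∨ ¬z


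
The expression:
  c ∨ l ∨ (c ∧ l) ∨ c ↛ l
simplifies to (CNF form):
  c ∨ l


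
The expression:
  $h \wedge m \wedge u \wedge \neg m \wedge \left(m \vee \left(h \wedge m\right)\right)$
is never true.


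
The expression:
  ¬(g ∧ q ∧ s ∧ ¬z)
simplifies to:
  z ∨ ¬g ∨ ¬q ∨ ¬s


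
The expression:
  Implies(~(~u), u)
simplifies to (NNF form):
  True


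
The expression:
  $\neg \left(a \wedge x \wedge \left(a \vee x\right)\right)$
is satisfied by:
  {x: False, a: False}
  {a: True, x: False}
  {x: True, a: False}


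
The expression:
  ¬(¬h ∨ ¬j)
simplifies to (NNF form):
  h ∧ j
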